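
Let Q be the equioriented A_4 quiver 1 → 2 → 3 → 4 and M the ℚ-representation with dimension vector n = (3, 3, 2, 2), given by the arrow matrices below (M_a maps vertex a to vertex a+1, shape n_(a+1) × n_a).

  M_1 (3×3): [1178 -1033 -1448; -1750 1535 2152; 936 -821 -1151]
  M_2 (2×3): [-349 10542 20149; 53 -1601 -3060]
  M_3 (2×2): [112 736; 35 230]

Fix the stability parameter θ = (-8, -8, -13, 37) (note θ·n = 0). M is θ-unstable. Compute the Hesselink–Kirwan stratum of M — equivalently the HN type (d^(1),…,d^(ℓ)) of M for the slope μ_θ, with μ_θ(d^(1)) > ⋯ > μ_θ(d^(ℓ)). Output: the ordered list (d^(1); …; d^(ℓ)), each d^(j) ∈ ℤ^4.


Via rank(M_{q-1}∘⋯∘M_p): M ≅ I[1,1], I[1,2], I[1,4], I[2,3], I[4,4].
μ_θ-semistable layers: μ^(1)=37; μ^(2)=-8; μ^(3)=-29/3; μ^(4)=-21/2

((0, 0, 0, 2); (2, 1, 0, 0); (1, 1, 1, 0); (0, 1, 1, 0))


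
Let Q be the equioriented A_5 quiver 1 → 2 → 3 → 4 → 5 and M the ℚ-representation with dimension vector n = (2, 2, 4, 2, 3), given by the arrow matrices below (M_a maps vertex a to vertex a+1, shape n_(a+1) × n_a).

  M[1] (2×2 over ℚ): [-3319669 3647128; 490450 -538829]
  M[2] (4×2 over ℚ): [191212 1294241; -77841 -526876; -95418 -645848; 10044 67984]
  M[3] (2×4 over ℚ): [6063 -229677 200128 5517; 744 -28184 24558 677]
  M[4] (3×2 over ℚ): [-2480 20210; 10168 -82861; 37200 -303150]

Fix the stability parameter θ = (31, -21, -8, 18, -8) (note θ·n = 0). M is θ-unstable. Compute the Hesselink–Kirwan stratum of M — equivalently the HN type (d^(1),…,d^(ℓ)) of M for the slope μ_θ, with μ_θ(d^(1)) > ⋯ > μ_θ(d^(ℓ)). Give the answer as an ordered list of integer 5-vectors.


Barcode: M ≅ I[1,3], I[1,4], I[3,3], I[3,5], I[5,5]^2. HN layers by μ_θ (4 steps, strictly decreasing):
  μ^(1)=18; μ^(2)=5; μ^(3)=2/3; μ^(4)=-8

((0, 0, 0, 1, 0); (0, 0, 0, 1, 1); (2, 2, 2, 0, 0); (0, 0, 2, 0, 2))


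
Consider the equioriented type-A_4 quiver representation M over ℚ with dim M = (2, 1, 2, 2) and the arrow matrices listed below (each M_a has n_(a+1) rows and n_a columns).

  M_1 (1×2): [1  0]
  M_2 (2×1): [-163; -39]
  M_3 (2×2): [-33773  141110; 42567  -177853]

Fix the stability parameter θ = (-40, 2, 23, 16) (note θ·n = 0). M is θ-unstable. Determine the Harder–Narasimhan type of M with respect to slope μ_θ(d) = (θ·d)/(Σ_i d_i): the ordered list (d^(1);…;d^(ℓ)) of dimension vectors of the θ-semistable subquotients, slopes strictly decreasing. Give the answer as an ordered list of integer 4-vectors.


Interval decomposition of M: I[1,1], I[1,4], I[3,4].
HN type (ℓ=3): μ^(1)=39/2; μ^(2)=2; μ^(3)=-40

((0, 0, 2, 2); (0, 1, 0, 0); (2, 0, 0, 0))


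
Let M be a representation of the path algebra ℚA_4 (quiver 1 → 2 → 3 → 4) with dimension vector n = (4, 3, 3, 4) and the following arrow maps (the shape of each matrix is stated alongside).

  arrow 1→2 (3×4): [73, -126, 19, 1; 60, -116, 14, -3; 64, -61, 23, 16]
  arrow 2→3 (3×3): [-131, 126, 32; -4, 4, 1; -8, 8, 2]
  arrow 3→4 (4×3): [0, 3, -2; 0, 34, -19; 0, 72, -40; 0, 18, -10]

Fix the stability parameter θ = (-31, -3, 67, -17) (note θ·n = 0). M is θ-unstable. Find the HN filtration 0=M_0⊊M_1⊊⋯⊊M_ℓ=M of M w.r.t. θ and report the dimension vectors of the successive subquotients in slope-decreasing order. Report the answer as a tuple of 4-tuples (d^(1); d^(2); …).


Via rank(M_{q-1}∘⋯∘M_p): M ≅ I[1,1], I[1,2], I[1,3], I[1,4], I[3,4], I[4,4]^2.
μ_θ-semistable layers: μ^(1)=67; μ^(2)=25; μ^(3)=-3; μ^(4)=-17; μ^(5)=-31

((0, 0, 1, 0); (0, 0, 2, 2); (0, 3, 0, 0); (0, 0, 0, 2); (4, 0, 0, 0))


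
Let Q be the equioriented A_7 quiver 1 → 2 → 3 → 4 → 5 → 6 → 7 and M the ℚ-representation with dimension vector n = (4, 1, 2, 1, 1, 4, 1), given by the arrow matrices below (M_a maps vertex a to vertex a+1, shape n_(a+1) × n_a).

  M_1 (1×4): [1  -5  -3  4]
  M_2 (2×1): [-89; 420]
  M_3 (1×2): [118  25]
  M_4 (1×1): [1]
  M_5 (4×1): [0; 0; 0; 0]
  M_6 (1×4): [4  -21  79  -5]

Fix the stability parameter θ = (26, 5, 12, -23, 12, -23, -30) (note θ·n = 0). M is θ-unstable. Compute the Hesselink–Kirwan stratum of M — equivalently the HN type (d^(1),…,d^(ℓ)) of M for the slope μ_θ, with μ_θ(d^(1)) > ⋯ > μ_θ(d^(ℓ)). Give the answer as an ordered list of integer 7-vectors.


Interval decomposition of M: I[1,1]^3, I[1,5], I[3,3], I[6,6]^3, I[6,7].
HN type (ℓ=5): μ^(1)=26; μ^(2)=12; μ^(3)=5; μ^(4)=-23; μ^(5)=-53/2

((3, 0, 0, 0, 0, 0, 0); (0, 0, 1, 0, 1, 0, 0); (1, 1, 1, 1, 0, 0, 0); (0, 0, 0, 0, 0, 3, 0); (0, 0, 0, 0, 0, 1, 1))


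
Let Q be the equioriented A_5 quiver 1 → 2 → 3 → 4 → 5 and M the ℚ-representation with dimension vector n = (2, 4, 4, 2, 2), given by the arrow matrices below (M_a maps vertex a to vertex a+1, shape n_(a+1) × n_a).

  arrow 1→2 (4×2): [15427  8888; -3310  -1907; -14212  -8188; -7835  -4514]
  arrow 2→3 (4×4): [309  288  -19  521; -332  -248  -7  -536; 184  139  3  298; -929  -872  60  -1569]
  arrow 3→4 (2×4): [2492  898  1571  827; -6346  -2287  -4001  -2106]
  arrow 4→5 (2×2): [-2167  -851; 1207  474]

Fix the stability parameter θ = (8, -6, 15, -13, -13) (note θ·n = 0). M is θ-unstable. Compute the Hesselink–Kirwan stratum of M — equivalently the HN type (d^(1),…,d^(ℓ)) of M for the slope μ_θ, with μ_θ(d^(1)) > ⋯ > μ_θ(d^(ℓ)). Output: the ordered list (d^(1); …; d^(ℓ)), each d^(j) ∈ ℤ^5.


Barcode: M ≅ I[1,2], I[1,5], I[2,3], I[2,5], I[3,3]. HN layers by μ_θ (5 steps, strictly decreasing):
  μ^(1)=15; μ^(2)=1; μ^(3)=-9/5; μ^(4)=-11/3; μ^(5)=-6

((0, 0, 2, 0, 0); (1, 1, 0, 0, 0); (1, 1, 1, 1, 1); (0, 0, 1, 1, 1); (0, 2, 0, 0, 0))


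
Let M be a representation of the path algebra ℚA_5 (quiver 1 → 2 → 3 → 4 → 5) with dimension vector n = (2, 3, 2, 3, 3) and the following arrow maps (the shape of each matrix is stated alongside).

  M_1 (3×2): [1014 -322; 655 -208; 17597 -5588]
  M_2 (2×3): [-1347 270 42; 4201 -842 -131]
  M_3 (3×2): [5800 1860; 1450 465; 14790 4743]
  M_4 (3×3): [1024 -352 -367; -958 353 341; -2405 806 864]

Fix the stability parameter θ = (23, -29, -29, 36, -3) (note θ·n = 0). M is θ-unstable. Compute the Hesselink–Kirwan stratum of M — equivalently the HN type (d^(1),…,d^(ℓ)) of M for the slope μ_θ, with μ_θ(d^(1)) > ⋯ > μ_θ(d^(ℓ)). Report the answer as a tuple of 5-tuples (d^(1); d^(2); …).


Interval decomposition of M: I[1,3], I[1,5], I[2,2], I[4,5]^2.
HN type (ℓ=3): μ^(1)=33/2; μ^(2)=-35/3; μ^(3)=-29

((0, 0, 0, 3, 3); (2, 2, 2, 0, 0); (0, 1, 0, 0, 0))


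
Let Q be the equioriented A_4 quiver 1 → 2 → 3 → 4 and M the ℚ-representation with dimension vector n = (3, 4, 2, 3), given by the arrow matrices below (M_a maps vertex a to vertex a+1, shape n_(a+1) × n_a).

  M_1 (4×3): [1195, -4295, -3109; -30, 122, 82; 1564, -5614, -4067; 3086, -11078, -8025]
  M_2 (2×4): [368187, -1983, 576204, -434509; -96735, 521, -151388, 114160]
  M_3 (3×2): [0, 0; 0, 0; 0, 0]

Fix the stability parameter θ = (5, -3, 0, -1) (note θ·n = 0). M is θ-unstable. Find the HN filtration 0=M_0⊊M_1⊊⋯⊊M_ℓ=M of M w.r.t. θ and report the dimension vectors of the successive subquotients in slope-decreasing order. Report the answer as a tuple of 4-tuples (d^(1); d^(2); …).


Via rank(M_{q-1}∘⋯∘M_p): M ≅ I[1,2], I[1,3]^2, I[2,2], I[4,4]^3.
μ_θ-semistable layers: μ^(1)=1; μ^(2)=2/3; μ^(3)=-1; μ^(4)=-3

((1, 1, 0, 0); (2, 2, 2, 0); (0, 0, 0, 3); (0, 1, 0, 0))


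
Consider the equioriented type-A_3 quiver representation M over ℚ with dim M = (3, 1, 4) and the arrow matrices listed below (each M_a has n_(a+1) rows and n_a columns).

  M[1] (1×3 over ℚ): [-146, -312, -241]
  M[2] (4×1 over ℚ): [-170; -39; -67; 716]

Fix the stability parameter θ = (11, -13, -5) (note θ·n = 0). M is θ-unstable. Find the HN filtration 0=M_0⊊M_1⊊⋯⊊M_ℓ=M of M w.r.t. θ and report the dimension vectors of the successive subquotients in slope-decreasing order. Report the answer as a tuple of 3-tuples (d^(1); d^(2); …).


Interval decomposition of M: I[1,1]^2, I[1,3], I[3,3]^3.
HN type (ℓ=3): μ^(1)=11; μ^(2)=-7/3; μ^(3)=-5

((2, 0, 0); (1, 1, 1); (0, 0, 3))


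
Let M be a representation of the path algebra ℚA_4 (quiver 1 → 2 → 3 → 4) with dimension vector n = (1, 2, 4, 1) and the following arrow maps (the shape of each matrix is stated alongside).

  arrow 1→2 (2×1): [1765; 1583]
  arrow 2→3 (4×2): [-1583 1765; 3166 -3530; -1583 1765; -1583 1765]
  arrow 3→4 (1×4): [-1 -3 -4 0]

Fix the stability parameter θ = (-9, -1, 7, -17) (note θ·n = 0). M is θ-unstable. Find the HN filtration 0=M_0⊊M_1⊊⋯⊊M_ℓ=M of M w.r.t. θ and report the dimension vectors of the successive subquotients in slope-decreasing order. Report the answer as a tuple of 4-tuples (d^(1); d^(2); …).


Interval decomposition of M: I[1,2], I[2,4], I[3,3]^3.
HN type (ℓ=4): μ^(1)=7; μ^(2)=-1; μ^(3)=-11/3; μ^(4)=-9

((0, 0, 3, 0); (0, 1, 0, 0); (0, 1, 1, 1); (1, 0, 0, 0))


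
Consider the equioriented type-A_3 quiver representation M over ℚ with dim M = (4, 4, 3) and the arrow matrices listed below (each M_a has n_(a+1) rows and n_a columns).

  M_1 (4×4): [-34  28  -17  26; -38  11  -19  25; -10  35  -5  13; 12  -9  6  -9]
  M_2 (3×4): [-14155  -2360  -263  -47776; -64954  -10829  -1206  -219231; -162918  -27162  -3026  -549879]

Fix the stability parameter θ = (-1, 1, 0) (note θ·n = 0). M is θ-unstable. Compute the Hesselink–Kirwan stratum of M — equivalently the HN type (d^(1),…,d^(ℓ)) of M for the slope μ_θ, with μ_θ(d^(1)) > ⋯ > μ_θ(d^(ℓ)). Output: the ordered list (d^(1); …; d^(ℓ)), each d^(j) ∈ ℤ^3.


Via rank(M_{q-1}∘⋯∘M_p): M ≅ I[1,1]^2, I[1,3]^2, I[2,2], I[2,3].
μ_θ-semistable layers: μ^(1)=1; μ^(2)=1/2; μ^(3)=-1

((0, 1, 0); (0, 3, 3); (4, 0, 0))


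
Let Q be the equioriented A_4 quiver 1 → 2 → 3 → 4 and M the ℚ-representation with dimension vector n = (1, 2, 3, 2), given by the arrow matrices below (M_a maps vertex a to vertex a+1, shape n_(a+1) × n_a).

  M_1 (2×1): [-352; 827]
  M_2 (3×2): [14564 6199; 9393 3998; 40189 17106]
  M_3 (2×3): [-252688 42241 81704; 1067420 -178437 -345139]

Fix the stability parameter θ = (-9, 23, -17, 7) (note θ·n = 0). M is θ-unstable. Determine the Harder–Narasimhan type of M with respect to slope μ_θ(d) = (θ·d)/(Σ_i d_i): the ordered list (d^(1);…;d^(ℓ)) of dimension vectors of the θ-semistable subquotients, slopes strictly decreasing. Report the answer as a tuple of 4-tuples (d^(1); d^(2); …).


Interval decomposition of M: I[1,4], I[2,3], I[3,4].
HN type (ℓ=4): μ^(1)=7; μ^(2)=3; μ^(3)=-9; μ^(4)=-17

((0, 0, 0, 2); (0, 2, 2, 0); (1, 0, 0, 0); (0, 0, 1, 0))


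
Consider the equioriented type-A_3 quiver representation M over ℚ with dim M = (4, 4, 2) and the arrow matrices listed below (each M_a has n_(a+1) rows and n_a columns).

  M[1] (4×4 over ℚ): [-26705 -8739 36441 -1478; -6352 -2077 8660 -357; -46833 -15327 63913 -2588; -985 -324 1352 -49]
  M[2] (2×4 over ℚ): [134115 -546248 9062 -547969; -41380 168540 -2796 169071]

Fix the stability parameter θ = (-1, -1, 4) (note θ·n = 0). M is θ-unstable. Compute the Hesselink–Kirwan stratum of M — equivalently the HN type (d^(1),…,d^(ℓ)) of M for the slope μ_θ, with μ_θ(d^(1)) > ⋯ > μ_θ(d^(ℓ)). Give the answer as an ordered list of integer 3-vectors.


Barcode: M ≅ I[1,2]^2, I[1,3]^2. HN layers by μ_θ (2 steps, strictly decreasing):
  μ^(1)=4; μ^(2)=-1

((0, 0, 2); (4, 4, 0))


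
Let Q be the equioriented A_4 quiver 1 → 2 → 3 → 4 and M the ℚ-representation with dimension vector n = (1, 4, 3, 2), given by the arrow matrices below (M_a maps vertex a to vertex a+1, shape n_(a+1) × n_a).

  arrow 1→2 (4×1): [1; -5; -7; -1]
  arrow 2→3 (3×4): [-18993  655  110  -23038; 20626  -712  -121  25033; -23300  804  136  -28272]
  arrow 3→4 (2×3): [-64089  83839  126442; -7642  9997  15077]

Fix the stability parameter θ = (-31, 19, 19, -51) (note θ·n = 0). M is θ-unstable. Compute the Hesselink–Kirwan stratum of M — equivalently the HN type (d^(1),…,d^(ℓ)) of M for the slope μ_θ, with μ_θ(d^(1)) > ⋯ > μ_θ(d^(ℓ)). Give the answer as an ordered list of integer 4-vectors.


Interval decomposition of M: I[1,2], I[2,3], I[2,4]^2.
HN type (ℓ=3): μ^(1)=19; μ^(2)=-13/3; μ^(3)=-31

((0, 2, 1, 0); (0, 2, 2, 2); (1, 0, 0, 0))


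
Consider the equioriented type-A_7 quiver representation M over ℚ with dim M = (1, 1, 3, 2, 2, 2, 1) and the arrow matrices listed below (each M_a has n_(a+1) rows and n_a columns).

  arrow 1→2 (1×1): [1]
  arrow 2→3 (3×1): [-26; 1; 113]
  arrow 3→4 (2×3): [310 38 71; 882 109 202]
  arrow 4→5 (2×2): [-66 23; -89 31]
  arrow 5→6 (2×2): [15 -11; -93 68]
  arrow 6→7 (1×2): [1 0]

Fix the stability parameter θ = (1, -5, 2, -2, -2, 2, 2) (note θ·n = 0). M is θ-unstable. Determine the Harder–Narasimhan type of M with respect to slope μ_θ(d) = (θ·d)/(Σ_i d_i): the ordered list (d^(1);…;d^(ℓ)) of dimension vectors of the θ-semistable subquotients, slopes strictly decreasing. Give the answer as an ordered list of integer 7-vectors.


Barcode: M ≅ I[1,7], I[3,3], I[3,6]. HN layers by μ_θ (3 steps, strictly decreasing):
  μ^(1)=2; μ^(2)=-2/3; μ^(3)=-2

((0, 0, 1, 0, 0, 2, 1); (0, 0, 2, 2, 2, 0, 0); (1, 1, 0, 0, 0, 0, 0))


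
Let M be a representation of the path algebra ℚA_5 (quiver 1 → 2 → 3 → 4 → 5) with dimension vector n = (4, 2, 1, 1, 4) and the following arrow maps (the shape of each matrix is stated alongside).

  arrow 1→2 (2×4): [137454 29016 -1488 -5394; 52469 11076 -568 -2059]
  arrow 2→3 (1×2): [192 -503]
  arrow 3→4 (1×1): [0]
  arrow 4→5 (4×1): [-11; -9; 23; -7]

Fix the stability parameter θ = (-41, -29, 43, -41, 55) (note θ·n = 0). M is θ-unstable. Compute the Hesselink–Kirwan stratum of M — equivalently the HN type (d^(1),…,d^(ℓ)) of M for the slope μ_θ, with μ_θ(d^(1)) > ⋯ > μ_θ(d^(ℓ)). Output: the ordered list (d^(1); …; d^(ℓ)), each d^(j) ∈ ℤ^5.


Via rank(M_{q-1}∘⋯∘M_p): M ≅ I[1,1]^3, I[1,3], I[2,2], I[4,5], I[5,5]^3.
μ_θ-semistable layers: μ^(1)=55; μ^(2)=43; μ^(3)=-29; μ^(4)=-41

((0, 0, 0, 0, 4); (0, 0, 1, 0, 0); (0, 2, 0, 0, 0); (4, 0, 0, 1, 0))


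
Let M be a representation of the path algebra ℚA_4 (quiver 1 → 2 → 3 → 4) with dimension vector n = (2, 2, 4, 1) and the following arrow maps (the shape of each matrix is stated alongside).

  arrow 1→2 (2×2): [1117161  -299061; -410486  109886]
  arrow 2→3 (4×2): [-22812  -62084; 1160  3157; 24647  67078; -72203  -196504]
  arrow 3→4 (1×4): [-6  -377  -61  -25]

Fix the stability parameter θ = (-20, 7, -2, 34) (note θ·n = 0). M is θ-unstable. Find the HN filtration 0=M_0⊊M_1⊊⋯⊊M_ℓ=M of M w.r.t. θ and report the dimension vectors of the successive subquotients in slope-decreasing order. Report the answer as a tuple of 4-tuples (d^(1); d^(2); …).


Interval decomposition of M: I[1,1], I[1,4], I[2,3], I[3,3]^2.
HN type (ℓ=4): μ^(1)=34; μ^(2)=5/2; μ^(3)=-2; μ^(4)=-20

((0, 0, 0, 1); (0, 2, 2, 0); (0, 0, 2, 0); (2, 0, 0, 0))


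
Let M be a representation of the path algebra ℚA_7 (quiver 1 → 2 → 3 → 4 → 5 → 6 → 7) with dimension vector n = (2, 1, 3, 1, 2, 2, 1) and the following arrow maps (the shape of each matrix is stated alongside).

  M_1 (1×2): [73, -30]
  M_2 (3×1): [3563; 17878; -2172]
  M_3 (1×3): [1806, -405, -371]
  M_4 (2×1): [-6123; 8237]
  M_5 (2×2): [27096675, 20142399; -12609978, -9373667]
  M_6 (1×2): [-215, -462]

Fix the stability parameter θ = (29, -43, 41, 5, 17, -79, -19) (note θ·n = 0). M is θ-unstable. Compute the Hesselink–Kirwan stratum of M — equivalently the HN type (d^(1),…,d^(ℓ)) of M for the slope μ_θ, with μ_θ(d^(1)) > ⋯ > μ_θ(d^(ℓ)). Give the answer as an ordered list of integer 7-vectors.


Barcode: M ≅ I[1,1], I[1,3], I[3,3], I[3,6], I[5,7]. HN layers by μ_θ (6 steps, strictly decreasing):
  μ^(1)=41; μ^(2)=29; μ^(3)=-4; μ^(4)=-7; μ^(5)=-19; μ^(6)=-31

((0, 0, 2, 0, 0, 0, 0); (1, 0, 0, 0, 0, 0, 0); (0, 0, 1, 1, 1, 1, 0); (1, 1, 0, 0, 0, 0, 0); (0, 0, 0, 0, 0, 0, 1); (0, 0, 0, 0, 1, 1, 0))


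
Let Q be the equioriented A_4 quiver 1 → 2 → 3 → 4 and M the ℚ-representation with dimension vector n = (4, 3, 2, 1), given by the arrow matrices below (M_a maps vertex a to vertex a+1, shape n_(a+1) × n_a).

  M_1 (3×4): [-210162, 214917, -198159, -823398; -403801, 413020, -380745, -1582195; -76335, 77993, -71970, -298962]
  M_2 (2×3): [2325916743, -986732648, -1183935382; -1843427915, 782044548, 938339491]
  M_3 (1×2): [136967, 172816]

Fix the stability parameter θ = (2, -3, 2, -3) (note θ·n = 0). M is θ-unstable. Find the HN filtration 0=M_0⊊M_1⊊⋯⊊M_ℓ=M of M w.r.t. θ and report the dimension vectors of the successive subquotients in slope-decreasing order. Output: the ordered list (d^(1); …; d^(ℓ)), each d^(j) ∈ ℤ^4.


Interval decomposition of M: I[1,1], I[1,2], I[1,3], I[1,4].
HN type (ℓ=2): μ^(1)=2; μ^(2)=-1/2

((1, 0, 1, 0); (3, 3, 1, 1))


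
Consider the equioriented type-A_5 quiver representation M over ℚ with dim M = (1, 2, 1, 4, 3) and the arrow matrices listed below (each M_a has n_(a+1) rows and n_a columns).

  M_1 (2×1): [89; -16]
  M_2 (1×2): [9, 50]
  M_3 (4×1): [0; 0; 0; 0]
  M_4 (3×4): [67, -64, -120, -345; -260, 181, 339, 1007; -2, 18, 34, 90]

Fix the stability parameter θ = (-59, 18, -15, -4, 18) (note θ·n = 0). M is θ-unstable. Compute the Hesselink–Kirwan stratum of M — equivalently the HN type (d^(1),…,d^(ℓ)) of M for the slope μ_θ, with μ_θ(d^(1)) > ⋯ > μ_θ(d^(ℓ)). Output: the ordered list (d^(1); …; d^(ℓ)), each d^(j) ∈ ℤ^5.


Barcode: M ≅ I[1,3], I[2,2], I[4,4], I[4,5]^3. HN layers by μ_θ (4 steps, strictly decreasing):
  μ^(1)=18; μ^(2)=3/2; μ^(3)=-4; μ^(4)=-59

((0, 1, 0, 0, 3); (0, 1, 1, 0, 0); (0, 0, 0, 4, 0); (1, 0, 0, 0, 0))


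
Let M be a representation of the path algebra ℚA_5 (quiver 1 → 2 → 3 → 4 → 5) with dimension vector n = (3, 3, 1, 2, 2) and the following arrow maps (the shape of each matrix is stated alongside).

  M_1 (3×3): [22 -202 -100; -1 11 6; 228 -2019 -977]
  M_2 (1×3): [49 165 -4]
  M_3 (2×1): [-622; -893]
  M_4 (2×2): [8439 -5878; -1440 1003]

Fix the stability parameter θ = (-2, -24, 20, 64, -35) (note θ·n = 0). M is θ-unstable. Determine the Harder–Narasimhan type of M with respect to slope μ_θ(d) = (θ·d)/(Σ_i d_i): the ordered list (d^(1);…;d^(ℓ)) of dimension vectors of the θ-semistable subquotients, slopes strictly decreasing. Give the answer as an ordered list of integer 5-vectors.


Via rank(M_{q-1}∘⋯∘M_p): M ≅ I[1,2]^2, I[1,5], I[4,5].
μ_θ-semistable layers: μ^(1)=49/3; μ^(2)=29/2; μ^(3)=-13

((0, 0, 1, 1, 1); (0, 0, 0, 1, 1); (3, 3, 0, 0, 0))


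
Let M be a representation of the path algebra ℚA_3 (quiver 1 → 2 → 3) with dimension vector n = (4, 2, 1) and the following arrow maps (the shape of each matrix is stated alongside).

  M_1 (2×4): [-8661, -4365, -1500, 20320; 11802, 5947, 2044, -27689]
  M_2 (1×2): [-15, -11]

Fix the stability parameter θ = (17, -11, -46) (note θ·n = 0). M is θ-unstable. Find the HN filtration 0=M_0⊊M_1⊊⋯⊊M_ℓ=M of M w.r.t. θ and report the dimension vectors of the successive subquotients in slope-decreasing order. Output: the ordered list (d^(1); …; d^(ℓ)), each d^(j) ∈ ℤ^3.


Interval decomposition of M: I[1,1]^2, I[1,2], I[1,3].
HN type (ℓ=3): μ^(1)=17; μ^(2)=3; μ^(3)=-40/3

((2, 0, 0); (1, 1, 0); (1, 1, 1))


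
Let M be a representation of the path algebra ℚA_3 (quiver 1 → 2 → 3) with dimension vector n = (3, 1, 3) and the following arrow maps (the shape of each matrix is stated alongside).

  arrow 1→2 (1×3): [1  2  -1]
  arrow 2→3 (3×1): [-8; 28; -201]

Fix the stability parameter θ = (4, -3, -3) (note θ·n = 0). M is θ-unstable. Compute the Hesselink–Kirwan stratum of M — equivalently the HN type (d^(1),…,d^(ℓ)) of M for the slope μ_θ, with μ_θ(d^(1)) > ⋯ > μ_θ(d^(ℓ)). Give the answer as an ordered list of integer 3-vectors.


Via rank(M_{q-1}∘⋯∘M_p): M ≅ I[1,1]^2, I[1,3], I[3,3]^2.
μ_θ-semistable layers: μ^(1)=4; μ^(2)=-2/3; μ^(3)=-3

((2, 0, 0); (1, 1, 1); (0, 0, 2))


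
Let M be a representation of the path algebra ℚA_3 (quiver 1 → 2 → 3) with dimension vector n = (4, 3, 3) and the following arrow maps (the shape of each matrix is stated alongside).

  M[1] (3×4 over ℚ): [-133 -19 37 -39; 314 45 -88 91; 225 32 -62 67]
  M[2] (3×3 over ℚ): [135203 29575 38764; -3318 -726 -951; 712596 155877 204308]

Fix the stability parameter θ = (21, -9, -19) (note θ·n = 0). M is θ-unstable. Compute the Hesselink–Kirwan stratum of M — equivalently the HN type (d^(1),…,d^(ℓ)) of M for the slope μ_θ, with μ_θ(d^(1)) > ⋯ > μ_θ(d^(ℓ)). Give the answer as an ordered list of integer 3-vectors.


Via rank(M_{q-1}∘⋯∘M_p): M ≅ I[1,1], I[1,3]^3.
μ_θ-semistable layers: μ^(1)=21; μ^(2)=-7/3

((1, 0, 0); (3, 3, 3))


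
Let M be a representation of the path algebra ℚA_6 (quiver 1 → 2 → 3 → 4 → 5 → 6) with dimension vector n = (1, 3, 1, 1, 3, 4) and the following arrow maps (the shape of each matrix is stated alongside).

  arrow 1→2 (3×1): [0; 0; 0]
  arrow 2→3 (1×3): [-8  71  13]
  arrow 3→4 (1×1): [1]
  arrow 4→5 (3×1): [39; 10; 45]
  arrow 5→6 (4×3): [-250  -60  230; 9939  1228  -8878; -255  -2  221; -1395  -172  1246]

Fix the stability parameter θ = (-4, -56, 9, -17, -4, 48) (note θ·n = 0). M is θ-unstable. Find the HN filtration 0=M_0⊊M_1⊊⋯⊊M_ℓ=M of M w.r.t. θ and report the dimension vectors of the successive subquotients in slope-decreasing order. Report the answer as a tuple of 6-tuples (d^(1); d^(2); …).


Barcode: M ≅ I[1,1], I[2,2]^2, I[2,6], I[5,5], I[5,6], I[6,6]^2. HN layers by μ_θ (3 steps, strictly decreasing):
  μ^(1)=48; μ^(2)=-4; μ^(3)=-56

((0, 0, 0, 0, 0, 4); (1, 0, 1, 1, 3, 0); (0, 3, 0, 0, 0, 0))


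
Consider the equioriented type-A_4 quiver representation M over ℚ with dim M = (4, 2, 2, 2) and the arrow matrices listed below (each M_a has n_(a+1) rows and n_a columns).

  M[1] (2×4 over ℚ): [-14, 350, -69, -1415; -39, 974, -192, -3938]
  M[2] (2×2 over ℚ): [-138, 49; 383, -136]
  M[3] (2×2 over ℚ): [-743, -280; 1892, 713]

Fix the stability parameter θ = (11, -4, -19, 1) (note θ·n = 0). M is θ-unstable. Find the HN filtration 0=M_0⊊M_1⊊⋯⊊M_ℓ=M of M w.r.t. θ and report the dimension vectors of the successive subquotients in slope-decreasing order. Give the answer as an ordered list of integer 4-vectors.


Barcode: M ≅ I[1,1]^2, I[1,4]^2. HN layers by μ_θ (3 steps, strictly decreasing):
  μ^(1)=11; μ^(2)=1; μ^(3)=-4

((2, 0, 0, 0); (0, 0, 0, 2); (2, 2, 2, 0))


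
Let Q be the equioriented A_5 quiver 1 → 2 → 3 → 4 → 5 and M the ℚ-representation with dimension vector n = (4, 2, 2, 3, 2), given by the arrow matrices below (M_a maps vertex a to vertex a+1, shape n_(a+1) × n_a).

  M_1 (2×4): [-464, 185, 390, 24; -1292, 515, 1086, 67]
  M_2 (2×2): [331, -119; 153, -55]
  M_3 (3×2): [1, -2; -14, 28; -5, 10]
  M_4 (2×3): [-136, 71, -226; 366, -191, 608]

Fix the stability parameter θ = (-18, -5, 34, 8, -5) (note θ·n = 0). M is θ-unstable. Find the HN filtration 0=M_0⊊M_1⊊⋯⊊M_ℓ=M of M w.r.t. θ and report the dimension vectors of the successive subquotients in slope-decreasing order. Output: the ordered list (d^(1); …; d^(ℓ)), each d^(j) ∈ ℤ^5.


Interval decomposition of M: I[1,1]^2, I[1,3], I[1,4], I[4,5]^2.
HN type (ℓ=5): μ^(1)=34; μ^(2)=21; μ^(3)=3/2; μ^(4)=-5; μ^(5)=-18

((0, 0, 1, 0, 0); (0, 0, 1, 1, 0); (0, 0, 0, 2, 2); (0, 2, 0, 0, 0); (4, 0, 0, 0, 0))


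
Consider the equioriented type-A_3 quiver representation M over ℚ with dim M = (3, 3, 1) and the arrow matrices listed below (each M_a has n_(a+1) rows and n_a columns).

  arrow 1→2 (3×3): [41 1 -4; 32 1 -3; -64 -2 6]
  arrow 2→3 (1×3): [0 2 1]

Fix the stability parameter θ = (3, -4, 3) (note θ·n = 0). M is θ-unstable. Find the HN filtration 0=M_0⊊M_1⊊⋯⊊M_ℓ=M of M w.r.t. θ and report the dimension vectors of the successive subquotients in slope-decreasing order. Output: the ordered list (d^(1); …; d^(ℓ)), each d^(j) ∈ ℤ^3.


Via rank(M_{q-1}∘⋯∘M_p): M ≅ I[1,1], I[1,2]^2, I[2,3].
μ_θ-semistable layers: μ^(1)=3; μ^(2)=-1/2; μ^(3)=-4

((1, 0, 1); (2, 2, 0); (0, 1, 0))


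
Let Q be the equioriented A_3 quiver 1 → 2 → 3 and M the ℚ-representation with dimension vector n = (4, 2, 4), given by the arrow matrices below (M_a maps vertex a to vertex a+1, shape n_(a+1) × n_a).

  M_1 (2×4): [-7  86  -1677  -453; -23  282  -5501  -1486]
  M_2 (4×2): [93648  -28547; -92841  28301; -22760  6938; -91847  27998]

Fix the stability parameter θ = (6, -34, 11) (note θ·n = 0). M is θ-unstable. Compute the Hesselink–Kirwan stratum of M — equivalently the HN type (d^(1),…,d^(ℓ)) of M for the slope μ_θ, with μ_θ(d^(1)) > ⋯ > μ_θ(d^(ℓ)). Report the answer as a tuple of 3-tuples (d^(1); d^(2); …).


Interval decomposition of M: I[1,1]^2, I[1,3]^2, I[3,3]^2.
HN type (ℓ=3): μ^(1)=11; μ^(2)=6; μ^(3)=-14

((0, 0, 4); (2, 0, 0); (2, 2, 0))


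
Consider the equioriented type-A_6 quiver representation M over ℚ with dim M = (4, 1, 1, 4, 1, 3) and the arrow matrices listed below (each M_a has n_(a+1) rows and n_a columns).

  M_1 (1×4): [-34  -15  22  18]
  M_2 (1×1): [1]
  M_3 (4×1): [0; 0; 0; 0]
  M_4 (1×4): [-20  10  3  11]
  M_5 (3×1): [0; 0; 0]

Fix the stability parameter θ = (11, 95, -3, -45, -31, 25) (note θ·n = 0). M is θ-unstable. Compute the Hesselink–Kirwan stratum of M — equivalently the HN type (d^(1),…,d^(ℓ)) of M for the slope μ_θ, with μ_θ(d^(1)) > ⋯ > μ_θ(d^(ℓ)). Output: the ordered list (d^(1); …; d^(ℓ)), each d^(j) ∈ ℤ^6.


Via rank(M_{q-1}∘⋯∘M_p): M ≅ I[1,1]^3, I[1,3], I[4,4]^3, I[4,5], I[6,6]^3.
μ_θ-semistable layers: μ^(1)=46; μ^(2)=25; μ^(3)=11; μ^(4)=-31; μ^(5)=-45

((0, 1, 1, 0, 0, 0); (0, 0, 0, 0, 0, 3); (4, 0, 0, 0, 0, 0); (0, 0, 0, 0, 1, 0); (0, 0, 0, 4, 0, 0))


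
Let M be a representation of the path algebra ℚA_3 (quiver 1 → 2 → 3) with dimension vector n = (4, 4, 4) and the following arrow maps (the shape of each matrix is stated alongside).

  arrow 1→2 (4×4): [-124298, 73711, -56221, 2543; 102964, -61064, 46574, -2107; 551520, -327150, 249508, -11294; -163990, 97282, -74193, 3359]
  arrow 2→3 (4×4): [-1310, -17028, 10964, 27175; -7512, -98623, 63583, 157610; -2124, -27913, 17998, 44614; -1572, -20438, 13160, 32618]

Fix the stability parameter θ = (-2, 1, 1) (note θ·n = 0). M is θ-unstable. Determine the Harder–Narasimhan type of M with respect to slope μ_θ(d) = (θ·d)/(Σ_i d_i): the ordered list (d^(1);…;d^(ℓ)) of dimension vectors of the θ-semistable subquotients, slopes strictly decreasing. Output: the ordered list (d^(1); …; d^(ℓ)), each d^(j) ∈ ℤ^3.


Barcode: M ≅ I[1,1], I[1,3]^3, I[2,2], I[3,3]. HN layers by μ_θ (2 steps, strictly decreasing):
  μ^(1)=1; μ^(2)=-2

((0, 4, 4); (4, 0, 0))


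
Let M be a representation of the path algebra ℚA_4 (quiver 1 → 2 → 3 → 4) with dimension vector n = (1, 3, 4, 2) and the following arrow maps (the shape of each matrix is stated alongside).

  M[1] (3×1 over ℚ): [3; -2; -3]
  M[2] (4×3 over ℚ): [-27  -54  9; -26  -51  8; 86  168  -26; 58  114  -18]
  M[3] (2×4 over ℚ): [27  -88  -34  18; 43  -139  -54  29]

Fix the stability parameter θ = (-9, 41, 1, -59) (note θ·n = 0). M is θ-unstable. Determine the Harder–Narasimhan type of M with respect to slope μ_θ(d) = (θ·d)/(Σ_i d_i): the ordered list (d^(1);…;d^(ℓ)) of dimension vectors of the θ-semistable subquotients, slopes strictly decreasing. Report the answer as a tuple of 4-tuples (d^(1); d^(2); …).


Barcode: M ≅ I[1,2], I[2,4]^2, I[3,3]^2. HN layers by μ_θ (4 steps, strictly decreasing):
  μ^(1)=41; μ^(2)=1; μ^(3)=-17/3; μ^(4)=-9

((0, 1, 0, 0); (0, 0, 2, 0); (0, 2, 2, 2); (1, 0, 0, 0))


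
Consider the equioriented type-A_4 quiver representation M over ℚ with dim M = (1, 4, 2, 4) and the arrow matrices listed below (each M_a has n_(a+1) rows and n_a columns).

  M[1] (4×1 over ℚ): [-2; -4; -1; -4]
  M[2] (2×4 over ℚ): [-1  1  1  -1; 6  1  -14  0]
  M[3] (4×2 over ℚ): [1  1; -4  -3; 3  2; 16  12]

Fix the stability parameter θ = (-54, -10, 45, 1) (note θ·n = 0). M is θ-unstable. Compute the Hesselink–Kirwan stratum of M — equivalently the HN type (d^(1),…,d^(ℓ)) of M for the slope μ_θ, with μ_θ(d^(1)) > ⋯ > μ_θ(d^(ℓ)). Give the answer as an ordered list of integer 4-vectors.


Via rank(M_{q-1}∘⋯∘M_p): M ≅ I[1,4], I[2,2]^2, I[2,4], I[4,4]^2.
μ_θ-semistable layers: μ^(1)=23; μ^(2)=1; μ^(3)=-10; μ^(4)=-54

((0, 0, 2, 2); (0, 0, 0, 2); (0, 4, 0, 0); (1, 0, 0, 0))


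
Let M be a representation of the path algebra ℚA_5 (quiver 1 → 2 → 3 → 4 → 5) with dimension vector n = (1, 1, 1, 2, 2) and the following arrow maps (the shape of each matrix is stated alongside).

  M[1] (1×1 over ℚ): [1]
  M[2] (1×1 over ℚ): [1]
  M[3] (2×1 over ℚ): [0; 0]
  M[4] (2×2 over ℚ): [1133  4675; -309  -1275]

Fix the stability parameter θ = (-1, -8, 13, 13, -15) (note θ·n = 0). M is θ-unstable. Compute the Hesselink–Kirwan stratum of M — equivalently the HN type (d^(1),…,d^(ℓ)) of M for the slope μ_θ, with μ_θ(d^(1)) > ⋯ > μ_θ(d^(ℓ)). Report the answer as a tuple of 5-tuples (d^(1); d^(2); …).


Interval decomposition of M: I[1,3], I[4,4], I[4,5], I[5,5].
HN type (ℓ=4): μ^(1)=13; μ^(2)=-1; μ^(3)=-9/2; μ^(4)=-15

((0, 0, 1, 1, 0); (0, 0, 0, 1, 1); (1, 1, 0, 0, 0); (0, 0, 0, 0, 1))


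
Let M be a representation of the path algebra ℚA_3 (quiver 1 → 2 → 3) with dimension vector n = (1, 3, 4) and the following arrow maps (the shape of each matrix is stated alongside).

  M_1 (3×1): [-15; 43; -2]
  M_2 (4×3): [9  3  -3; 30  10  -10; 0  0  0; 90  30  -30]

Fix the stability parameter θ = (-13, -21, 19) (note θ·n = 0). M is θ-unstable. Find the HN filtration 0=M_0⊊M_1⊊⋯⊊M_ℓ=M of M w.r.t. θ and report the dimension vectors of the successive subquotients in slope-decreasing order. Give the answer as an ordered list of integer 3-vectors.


Via rank(M_{q-1}∘⋯∘M_p): M ≅ I[1,2], I[2,2], I[2,3], I[3,3]^3.
μ_θ-semistable layers: μ^(1)=19; μ^(2)=-17; μ^(3)=-21

((0, 0, 4); (1, 1, 0); (0, 2, 0))


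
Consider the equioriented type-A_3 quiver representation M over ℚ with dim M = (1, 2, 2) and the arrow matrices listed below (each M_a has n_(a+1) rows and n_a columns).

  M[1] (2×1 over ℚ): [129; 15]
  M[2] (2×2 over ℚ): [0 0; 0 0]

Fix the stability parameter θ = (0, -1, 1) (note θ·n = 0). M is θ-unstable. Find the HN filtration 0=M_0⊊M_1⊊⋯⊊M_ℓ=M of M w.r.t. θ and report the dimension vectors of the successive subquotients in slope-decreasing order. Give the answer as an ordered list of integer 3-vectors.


Via rank(M_{q-1}∘⋯∘M_p): M ≅ I[1,2], I[2,2], I[3,3]^2.
μ_θ-semistable layers: μ^(1)=1; μ^(2)=-1/2; μ^(3)=-1

((0, 0, 2); (1, 1, 0); (0, 1, 0))


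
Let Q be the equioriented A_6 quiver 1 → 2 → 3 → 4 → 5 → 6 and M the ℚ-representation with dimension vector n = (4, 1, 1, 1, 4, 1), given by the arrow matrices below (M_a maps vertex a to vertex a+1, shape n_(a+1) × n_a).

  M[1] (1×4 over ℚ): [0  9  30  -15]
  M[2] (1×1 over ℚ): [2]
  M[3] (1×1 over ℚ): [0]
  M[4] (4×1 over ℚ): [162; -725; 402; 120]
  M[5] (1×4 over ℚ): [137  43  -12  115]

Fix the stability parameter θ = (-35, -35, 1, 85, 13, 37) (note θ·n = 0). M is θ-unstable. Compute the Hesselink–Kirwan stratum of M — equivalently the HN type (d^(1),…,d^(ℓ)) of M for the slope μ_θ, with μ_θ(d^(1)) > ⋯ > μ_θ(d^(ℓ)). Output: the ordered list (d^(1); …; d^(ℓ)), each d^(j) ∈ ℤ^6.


Interval decomposition of M: I[1,1]^3, I[1,3], I[4,6], I[5,5]^3.
HN type (ℓ=4): μ^(1)=45; μ^(2)=13; μ^(3)=1; μ^(4)=-35

((0, 0, 0, 1, 1, 1); (0, 0, 0, 0, 3, 0); (0, 0, 1, 0, 0, 0); (4, 1, 0, 0, 0, 0))


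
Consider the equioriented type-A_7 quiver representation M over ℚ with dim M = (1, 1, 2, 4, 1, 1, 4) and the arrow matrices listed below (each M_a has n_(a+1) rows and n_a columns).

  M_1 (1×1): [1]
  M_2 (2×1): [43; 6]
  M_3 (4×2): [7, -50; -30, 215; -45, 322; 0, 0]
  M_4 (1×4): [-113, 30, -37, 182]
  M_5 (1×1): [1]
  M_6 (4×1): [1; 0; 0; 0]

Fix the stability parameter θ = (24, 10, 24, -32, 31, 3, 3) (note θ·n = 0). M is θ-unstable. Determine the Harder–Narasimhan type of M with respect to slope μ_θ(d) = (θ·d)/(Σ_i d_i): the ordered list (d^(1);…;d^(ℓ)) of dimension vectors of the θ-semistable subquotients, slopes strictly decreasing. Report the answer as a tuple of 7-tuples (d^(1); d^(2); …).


Via rank(M_{q-1}∘⋯∘M_p): M ≅ I[1,7], I[3,4], I[4,4]^2, I[7,7]^3.
μ_θ-semistable layers: μ^(1)=37/3; μ^(2)=13/2; μ^(3)=3; μ^(4)=-4; μ^(5)=-32

((0, 0, 0, 0, 1, 1, 1); (1, 1, 1, 1, 0, 0, 0); (0, 0, 0, 0, 0, 0, 3); (0, 0, 1, 1, 0, 0, 0); (0, 0, 0, 2, 0, 0, 0))


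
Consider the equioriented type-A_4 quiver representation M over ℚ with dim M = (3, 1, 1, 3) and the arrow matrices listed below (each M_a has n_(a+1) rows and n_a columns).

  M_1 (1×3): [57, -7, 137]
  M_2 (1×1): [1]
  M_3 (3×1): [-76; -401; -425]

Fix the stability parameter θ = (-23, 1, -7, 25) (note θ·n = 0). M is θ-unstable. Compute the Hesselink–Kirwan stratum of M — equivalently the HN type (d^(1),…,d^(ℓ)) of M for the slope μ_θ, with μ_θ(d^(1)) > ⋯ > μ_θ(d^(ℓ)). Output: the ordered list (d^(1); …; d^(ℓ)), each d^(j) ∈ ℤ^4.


Interval decomposition of M: I[1,1]^2, I[1,4], I[4,4]^2.
HN type (ℓ=3): μ^(1)=25; μ^(2)=-3; μ^(3)=-23

((0, 0, 0, 3); (0, 1, 1, 0); (3, 0, 0, 0))


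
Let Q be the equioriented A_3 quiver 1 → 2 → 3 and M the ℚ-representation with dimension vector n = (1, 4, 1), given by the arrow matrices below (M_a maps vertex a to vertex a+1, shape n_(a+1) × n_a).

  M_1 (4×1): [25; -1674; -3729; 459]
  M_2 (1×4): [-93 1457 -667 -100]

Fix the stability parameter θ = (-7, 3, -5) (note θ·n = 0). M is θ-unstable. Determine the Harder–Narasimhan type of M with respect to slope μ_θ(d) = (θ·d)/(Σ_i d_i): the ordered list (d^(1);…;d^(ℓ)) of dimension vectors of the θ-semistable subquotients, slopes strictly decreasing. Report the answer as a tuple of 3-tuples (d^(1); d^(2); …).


Via rank(M_{q-1}∘⋯∘M_p): M ≅ I[1,2], I[2,2]^2, I[2,3].
μ_θ-semistable layers: μ^(1)=3; μ^(2)=-1; μ^(3)=-7

((0, 3, 0); (0, 1, 1); (1, 0, 0))


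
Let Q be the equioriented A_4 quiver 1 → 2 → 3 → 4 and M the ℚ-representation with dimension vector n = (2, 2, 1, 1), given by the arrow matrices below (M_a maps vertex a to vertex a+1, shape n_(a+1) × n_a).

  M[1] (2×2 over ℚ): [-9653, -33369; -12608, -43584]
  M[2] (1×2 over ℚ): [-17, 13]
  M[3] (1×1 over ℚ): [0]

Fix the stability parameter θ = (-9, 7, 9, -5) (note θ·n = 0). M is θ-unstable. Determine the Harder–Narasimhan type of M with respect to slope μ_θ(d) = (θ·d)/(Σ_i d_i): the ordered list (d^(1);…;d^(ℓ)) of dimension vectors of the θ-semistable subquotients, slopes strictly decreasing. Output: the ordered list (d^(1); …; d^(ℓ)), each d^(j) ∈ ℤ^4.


Barcode: M ≅ I[1,1], I[1,3], I[2,2], I[4,4]. HN layers by μ_θ (4 steps, strictly decreasing):
  μ^(1)=9; μ^(2)=7; μ^(3)=-5; μ^(4)=-9

((0, 0, 1, 0); (0, 2, 0, 0); (0, 0, 0, 1); (2, 0, 0, 0))


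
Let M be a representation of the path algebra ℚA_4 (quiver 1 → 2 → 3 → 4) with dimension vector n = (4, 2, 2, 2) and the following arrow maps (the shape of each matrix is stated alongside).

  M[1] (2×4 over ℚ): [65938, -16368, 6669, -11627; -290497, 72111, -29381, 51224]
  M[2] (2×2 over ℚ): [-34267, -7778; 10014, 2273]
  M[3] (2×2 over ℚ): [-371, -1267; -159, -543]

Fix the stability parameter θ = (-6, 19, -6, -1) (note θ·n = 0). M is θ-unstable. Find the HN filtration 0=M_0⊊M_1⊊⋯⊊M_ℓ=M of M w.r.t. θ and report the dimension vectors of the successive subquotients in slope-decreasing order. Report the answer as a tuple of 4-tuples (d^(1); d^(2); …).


Interval decomposition of M: I[1,1]^2, I[1,3], I[1,4], I[4,4].
HN type (ℓ=4): μ^(1)=13/2; μ^(2)=4; μ^(3)=-1; μ^(4)=-6

((0, 1, 1, 0); (0, 1, 1, 1); (0, 0, 0, 1); (4, 0, 0, 0))


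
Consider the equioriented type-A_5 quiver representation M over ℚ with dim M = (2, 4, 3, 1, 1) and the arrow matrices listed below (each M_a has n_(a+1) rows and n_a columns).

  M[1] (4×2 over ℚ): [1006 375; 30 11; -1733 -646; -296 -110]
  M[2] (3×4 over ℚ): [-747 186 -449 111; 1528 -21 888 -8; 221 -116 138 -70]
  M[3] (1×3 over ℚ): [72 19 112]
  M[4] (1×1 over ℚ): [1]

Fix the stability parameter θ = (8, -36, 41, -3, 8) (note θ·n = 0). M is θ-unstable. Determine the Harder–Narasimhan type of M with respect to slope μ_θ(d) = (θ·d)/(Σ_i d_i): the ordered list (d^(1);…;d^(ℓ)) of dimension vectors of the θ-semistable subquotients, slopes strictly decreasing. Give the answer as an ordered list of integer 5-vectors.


Via rank(M_{q-1}∘⋯∘M_p): M ≅ I[1,3], I[1,5], I[2,2], I[2,3].
μ_θ-semistable layers: μ^(1)=41; μ^(2)=46/3; μ^(3)=-14; μ^(4)=-36

((0, 0, 2, 0, 0); (0, 0, 1, 1, 1); (2, 2, 0, 0, 0); (0, 2, 0, 0, 0))


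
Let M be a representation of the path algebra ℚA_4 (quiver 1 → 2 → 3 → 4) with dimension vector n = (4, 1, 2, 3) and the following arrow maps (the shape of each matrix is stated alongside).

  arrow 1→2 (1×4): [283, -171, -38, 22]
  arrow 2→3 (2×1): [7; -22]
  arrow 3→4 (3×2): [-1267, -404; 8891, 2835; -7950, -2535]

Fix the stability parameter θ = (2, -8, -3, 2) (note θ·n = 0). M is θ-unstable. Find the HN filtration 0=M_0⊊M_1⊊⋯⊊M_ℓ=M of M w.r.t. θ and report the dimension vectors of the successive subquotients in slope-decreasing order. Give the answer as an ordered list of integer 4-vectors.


Interval decomposition of M: I[1,1]^3, I[1,4], I[3,4], I[4,4].
HN type (ℓ=2): μ^(1)=2; μ^(2)=-3

((3, 0, 0, 3); (1, 1, 2, 0))


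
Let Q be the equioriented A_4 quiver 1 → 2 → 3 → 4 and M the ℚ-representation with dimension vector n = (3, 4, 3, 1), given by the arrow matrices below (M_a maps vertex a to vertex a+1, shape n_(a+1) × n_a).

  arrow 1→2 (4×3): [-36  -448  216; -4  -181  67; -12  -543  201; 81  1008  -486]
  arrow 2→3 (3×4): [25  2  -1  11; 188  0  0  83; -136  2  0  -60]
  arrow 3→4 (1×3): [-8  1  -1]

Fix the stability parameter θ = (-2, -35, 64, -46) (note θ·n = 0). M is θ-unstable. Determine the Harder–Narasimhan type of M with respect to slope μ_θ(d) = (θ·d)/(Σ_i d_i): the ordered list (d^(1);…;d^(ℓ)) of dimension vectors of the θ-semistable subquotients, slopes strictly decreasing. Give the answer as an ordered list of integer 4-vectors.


Via rank(M_{q-1}∘⋯∘M_p): M ≅ I[1,1], I[1,3], I[1,4], I[2,2], I[2,3].
μ_θ-semistable layers: μ^(1)=64; μ^(2)=9; μ^(3)=-2; μ^(4)=-37/2; μ^(5)=-35

((0, 0, 2, 0); (0, 0, 1, 1); (1, 0, 0, 0); (2, 2, 0, 0); (0, 2, 0, 0))


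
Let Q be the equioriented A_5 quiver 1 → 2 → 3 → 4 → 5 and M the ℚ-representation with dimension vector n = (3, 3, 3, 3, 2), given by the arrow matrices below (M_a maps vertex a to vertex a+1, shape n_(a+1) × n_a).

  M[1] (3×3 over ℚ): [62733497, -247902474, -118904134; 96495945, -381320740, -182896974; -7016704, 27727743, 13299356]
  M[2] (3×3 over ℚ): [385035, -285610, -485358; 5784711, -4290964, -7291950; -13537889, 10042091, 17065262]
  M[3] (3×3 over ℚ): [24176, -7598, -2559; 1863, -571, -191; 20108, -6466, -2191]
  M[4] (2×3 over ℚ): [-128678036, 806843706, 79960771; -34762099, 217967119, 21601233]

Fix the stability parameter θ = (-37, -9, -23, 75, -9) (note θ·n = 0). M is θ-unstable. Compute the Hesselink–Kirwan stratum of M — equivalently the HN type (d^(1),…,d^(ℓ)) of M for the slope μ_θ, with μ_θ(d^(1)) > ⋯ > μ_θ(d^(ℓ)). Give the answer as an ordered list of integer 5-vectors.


Barcode: M ≅ I[1,1], I[1,2], I[1,3], I[2,5], I[3,5], I[4,4]. HN layers by μ_θ (6 steps, strictly decreasing):
  μ^(1)=75; μ^(2)=33; μ^(3)=-9; μ^(4)=-16; μ^(5)=-23; μ^(6)=-37

((0, 0, 0, 1, 0); (0, 0, 0, 2, 2); (0, 1, 0, 0, 0); (0, 2, 2, 0, 0); (0, 0, 1, 0, 0); (3, 0, 0, 0, 0))
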